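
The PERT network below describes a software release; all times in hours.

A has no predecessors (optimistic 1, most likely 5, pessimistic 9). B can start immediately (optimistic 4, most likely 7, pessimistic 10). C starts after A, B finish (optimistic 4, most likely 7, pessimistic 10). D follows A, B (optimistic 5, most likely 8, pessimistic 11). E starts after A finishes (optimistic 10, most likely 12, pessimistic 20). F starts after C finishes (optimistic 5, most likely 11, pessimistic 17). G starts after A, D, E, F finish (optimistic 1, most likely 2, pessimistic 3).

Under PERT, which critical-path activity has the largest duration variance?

te_A = (1 + 4·5 + 9)/6 = 30/6 = 5; σ²_A = ((9−1)/6)² = 1.778
te_B = (4 + 4·7 + 10)/6 = 42/6 = 7; σ²_B = ((10−4)/6)² = 1.000
te_C = (4 + 4·7 + 10)/6 = 42/6 = 7; σ²_C = ((10−4)/6)² = 1.000
te_D = (5 + 4·8 + 11)/6 = 48/6 = 8; σ²_D = ((11−5)/6)² = 1.000
te_E = (10 + 4·12 + 20)/6 = 78/6 = 13; σ²_E = ((20−10)/6)² = 2.778
te_F = (5 + 4·11 + 17)/6 = 66/6 = 11; σ²_F = ((17−5)/6)² = 4.000
te_G = (1 + 4·2 + 3)/6 = 12/6 = 2; σ²_G = ((3−1)/6)² = 0.111

Forward pass:
ES_A = 0; EF_A = 5
ES_B = 0; EF_B = 7
ES_C = max(EF_A=5, EF_B=7) = 7; EF_C = 7+7 = 14
ES_D = max(EF_A=5, EF_B=7) = 7; EF_D = 7+8 = 15
ES_E = 5; EF_E = 5+13 = 18
ES_F = 14; EF_F = 14+11 = 25
ES_G = max(EF_A=5, EF_D=15, EF_E=18, EF_F=25) = 25; EF_G = 25+2 = 27
Expected project duration μ = 27 hours. Critical path: B → C → F → G.

Variances on critical path: σ²_B=1.000, σ²_C=1.000, σ²_F=4.000, σ²_G=0.111.
Largest is σ²_F = 4.000.

F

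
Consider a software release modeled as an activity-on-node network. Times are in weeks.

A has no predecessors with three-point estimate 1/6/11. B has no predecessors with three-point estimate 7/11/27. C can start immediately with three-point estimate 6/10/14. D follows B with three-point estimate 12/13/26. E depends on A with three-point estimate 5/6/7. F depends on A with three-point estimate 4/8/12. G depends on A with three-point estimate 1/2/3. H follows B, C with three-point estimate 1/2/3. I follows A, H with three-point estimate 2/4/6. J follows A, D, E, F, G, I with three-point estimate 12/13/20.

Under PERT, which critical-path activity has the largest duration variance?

B

te_A = (1 + 4·6 + 11)/6 = 36/6 = 6; σ²_A = ((11−1)/6)² = 2.778
te_B = (7 + 4·11 + 27)/6 = 78/6 = 13; σ²_B = ((27−7)/6)² = 11.111
te_C = (6 + 4·10 + 14)/6 = 60/6 = 10; σ²_C = ((14−6)/6)² = 1.778
te_D = (12 + 4·13 + 26)/6 = 90/6 = 15; σ²_D = ((26−12)/6)² = 5.444
te_E = (5 + 4·6 + 7)/6 = 36/6 = 6; σ²_E = ((7−5)/6)² = 0.111
te_F = (4 + 4·8 + 12)/6 = 48/6 = 8; σ²_F = ((12−4)/6)² = 1.778
te_G = (1 + 4·2 + 3)/6 = 12/6 = 2; σ²_G = ((3−1)/6)² = 0.111
te_H = (1 + 4·2 + 3)/6 = 12/6 = 2; σ²_H = ((3−1)/6)² = 0.111
te_I = (2 + 4·4 + 6)/6 = 24/6 = 4; σ²_I = ((6−2)/6)² = 0.444
te_J = (12 + 4·13 + 20)/6 = 84/6 = 14; σ²_J = ((20−12)/6)² = 1.778

Forward pass:
ES_A = 0; EF_A = 6
ES_B = 0; EF_B = 13
ES_C = 0; EF_C = 10
ES_D = 13; EF_D = 13+15 = 28
ES_E = 6; EF_E = 6+6 = 12
ES_F = 6; EF_F = 6+8 = 14
ES_G = 6; EF_G = 6+2 = 8
ES_H = max(EF_B=13, EF_C=10) = 13; EF_H = 13+2 = 15
ES_I = max(EF_A=6, EF_H=15) = 15; EF_I = 15+4 = 19
ES_J = max(EF_A=6, EF_D=28, EF_E=12, EF_F=14, EF_G=8, EF_I=19) = 28; EF_J = 28+14 = 42
Expected project duration μ = 42 weeks. Critical path: B → D → J.

Variances on critical path: σ²_B=11.111, σ²_D=5.444, σ²_J=1.778.
Largest is σ²_B = 11.111.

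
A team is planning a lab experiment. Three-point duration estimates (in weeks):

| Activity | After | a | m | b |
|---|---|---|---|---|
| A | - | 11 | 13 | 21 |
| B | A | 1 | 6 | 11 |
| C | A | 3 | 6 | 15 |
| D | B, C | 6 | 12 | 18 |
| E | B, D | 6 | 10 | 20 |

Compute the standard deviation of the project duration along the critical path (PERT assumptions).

te_A = (11 + 4·13 + 21)/6 = 84/6 = 14; σ²_A = ((21−11)/6)² = 2.778
te_B = (1 + 4·6 + 11)/6 = 36/6 = 6; σ²_B = ((11−1)/6)² = 2.778
te_C = (3 + 4·6 + 15)/6 = 42/6 = 7; σ²_C = ((15−3)/6)² = 4.000
te_D = (6 + 4·12 + 18)/6 = 72/6 = 12; σ²_D = ((18−6)/6)² = 4.000
te_E = (6 + 4·10 + 20)/6 = 66/6 = 11; σ²_E = ((20−6)/6)² = 5.444

Forward pass:
ES_A = 0; EF_A = 14
ES_B = 14; EF_B = 14+6 = 20
ES_C = 14; EF_C = 14+7 = 21
ES_D = max(EF_B=20, EF_C=21) = 21; EF_D = 21+12 = 33
ES_E = max(EF_B=20, EF_D=33) = 33; EF_E = 33+11 = 44
Expected project duration μ = 44 weeks. Critical path: A → C → D → E.

Variance along critical path = 2.778 + 4.000 + 4.000 + 5.444 = 16.222
σ = √16.222 = 4.028 weeks

4.03 weeks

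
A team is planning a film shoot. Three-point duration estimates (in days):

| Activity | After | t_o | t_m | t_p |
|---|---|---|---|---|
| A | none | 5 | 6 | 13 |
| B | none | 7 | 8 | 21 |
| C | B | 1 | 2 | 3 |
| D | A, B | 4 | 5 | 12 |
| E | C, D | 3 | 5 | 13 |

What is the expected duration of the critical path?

22 days

te_A = (5 + 4·6 + 13)/6 = 42/6 = 7
te_B = (7 + 4·8 + 21)/6 = 60/6 = 10
te_C = (1 + 4·2 + 3)/6 = 12/6 = 2
te_D = (4 + 4·5 + 12)/6 = 36/6 = 6
te_E = (3 + 4·5 + 13)/6 = 36/6 = 6

Forward pass:
ES_A = 0; EF_A = 7
ES_B = 0; EF_B = 10
ES_C = 10; EF_C = 10+2 = 12
ES_D = max(EF_A=7, EF_B=10) = 10; EF_D = 10+6 = 16
ES_E = max(EF_C=12, EF_D=16) = 16; EF_E = 16+6 = 22
Expected project duration μ = 22 days. Critical path: B → D → E.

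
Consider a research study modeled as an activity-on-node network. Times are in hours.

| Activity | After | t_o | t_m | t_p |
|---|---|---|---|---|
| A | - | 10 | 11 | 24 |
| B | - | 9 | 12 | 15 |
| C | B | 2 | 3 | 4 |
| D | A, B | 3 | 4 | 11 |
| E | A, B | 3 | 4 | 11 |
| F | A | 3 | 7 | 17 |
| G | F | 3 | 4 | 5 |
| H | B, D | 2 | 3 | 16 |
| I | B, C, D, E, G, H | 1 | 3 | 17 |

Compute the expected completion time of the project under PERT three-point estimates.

te_A = (10 + 4·11 + 24)/6 = 78/6 = 13
te_B = (9 + 4·12 + 15)/6 = 72/6 = 12
te_C = (2 + 4·3 + 4)/6 = 18/6 = 3
te_D = (3 + 4·4 + 11)/6 = 30/6 = 5
te_E = (3 + 4·4 + 11)/6 = 30/6 = 5
te_F = (3 + 4·7 + 17)/6 = 48/6 = 8
te_G = (3 + 4·4 + 5)/6 = 24/6 = 4
te_H = (2 + 4·3 + 16)/6 = 30/6 = 5
te_I = (1 + 4·3 + 17)/6 = 30/6 = 5

Forward pass:
ES_A = 0; EF_A = 13
ES_B = 0; EF_B = 12
ES_C = 12; EF_C = 12+3 = 15
ES_D = max(EF_A=13, EF_B=12) = 13; EF_D = 13+5 = 18
ES_E = max(EF_A=13, EF_B=12) = 13; EF_E = 13+5 = 18
ES_F = 13; EF_F = 13+8 = 21
ES_G = 21; EF_G = 21+4 = 25
ES_H = max(EF_B=12, EF_D=18) = 18; EF_H = 18+5 = 23
ES_I = max(EF_B=12, EF_C=15, EF_D=18, EF_E=18, EF_G=25, EF_H=23) = 25; EF_I = 25+5 = 30
Expected project duration μ = 30 hours. Critical path: A → F → G → I.

30 hours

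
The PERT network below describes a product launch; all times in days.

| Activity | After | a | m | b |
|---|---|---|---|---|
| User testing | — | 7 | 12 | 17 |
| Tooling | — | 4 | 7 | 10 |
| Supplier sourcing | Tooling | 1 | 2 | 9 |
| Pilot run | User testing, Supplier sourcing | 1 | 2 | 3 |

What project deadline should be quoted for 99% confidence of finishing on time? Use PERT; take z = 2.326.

18.0 days

te_User testing = (7 + 4·12 + 17)/6 = 72/6 = 12; σ²_User testing = ((17−7)/6)² = 2.778
te_Tooling = (4 + 4·7 + 10)/6 = 42/6 = 7; σ²_Tooling = ((10−4)/6)² = 1.000
te_Supplier sourcing = (1 + 4·2 + 9)/6 = 18/6 = 3; σ²_Supplier sourcing = ((9−1)/6)² = 1.778
te_Pilot run = (1 + 4·2 + 3)/6 = 12/6 = 2; σ²_Pilot run = ((3−1)/6)² = 0.111

Forward pass:
ES_User testing = 0; EF_User testing = 12
ES_Tooling = 0; EF_Tooling = 7
ES_Supplier sourcing = 7; EF_Supplier sourcing = 7+3 = 10
ES_Pilot run = max(EF_User testing=12, EF_Supplier sourcing=10) = 12; EF_Pilot run = 12+2 = 14
Expected project duration μ = 14 days. Critical path: User testing → Pilot run.

Variance along critical path = 2.778 + 0.111 = 2.889; σ = 1.700 days.
D = μ + z·σ = 14 + 2.326·1.700 = 18.0 days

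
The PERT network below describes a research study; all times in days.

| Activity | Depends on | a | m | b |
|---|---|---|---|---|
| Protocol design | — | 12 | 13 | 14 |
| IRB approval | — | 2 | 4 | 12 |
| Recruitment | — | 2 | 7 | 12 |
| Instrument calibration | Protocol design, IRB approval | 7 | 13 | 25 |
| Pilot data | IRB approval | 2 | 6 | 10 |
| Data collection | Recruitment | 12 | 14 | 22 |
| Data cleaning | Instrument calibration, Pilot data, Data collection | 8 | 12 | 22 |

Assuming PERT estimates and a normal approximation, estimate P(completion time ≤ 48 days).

0.982

te_Protocol design = (12 + 4·13 + 14)/6 = 78/6 = 13; σ²_Protocol design = ((14−12)/6)² = 0.111
te_IRB approval = (2 + 4·4 + 12)/6 = 30/6 = 5; σ²_IRB approval = ((12−2)/6)² = 2.778
te_Recruitment = (2 + 4·7 + 12)/6 = 42/6 = 7; σ²_Recruitment = ((12−2)/6)² = 2.778
te_Instrument calibration = (7 + 4·13 + 25)/6 = 84/6 = 14; σ²_Instrument calibration = ((25−7)/6)² = 9.000
te_Pilot data = (2 + 4·6 + 10)/6 = 36/6 = 6; σ²_Pilot data = ((10−2)/6)² = 1.778
te_Data collection = (12 + 4·14 + 22)/6 = 90/6 = 15; σ²_Data collection = ((22−12)/6)² = 2.778
te_Data cleaning = (8 + 4·12 + 22)/6 = 78/6 = 13; σ²_Data cleaning = ((22−8)/6)² = 5.444

Forward pass:
ES_Protocol design = 0; EF_Protocol design = 13
ES_IRB approval = 0; EF_IRB approval = 5
ES_Recruitment = 0; EF_Recruitment = 7
ES_Instrument calibration = max(EF_Protocol design=13, EF_IRB approval=5) = 13; EF_Instrument calibration = 13+14 = 27
ES_Pilot data = 5; EF_Pilot data = 5+6 = 11
ES_Data collection = 7; EF_Data collection = 7+15 = 22
ES_Data cleaning = max(EF_Instrument calibration=27, EF_Pilot data=11, EF_Data collection=22) = 27; EF_Data cleaning = 27+13 = 40
Expected project duration μ = 40 days. Critical path: Protocol design → Instrument calibration → Data cleaning.

Variance along critical path = 0.111 + 9.000 + 5.444 = 14.556; σ = √14.556 = 3.815 days.
Z = (48 − 40) / 3.815 = 2.097
P(T ≤ 48) = Φ(2.097) ≈ 0.982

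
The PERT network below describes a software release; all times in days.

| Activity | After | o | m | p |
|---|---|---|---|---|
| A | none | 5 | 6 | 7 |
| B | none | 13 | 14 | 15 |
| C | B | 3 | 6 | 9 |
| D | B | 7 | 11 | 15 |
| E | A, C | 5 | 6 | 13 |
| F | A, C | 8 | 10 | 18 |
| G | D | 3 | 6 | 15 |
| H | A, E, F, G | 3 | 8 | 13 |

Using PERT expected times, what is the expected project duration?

te_A = (5 + 4·6 + 7)/6 = 36/6 = 6
te_B = (13 + 4·14 + 15)/6 = 84/6 = 14
te_C = (3 + 4·6 + 9)/6 = 36/6 = 6
te_D = (7 + 4·11 + 15)/6 = 66/6 = 11
te_E = (5 + 4·6 + 13)/6 = 42/6 = 7
te_F = (8 + 4·10 + 18)/6 = 66/6 = 11
te_G = (3 + 4·6 + 15)/6 = 42/6 = 7
te_H = (3 + 4·8 + 13)/6 = 48/6 = 8

Forward pass:
ES_A = 0; EF_A = 6
ES_B = 0; EF_B = 14
ES_C = 14; EF_C = 14+6 = 20
ES_D = 14; EF_D = 14+11 = 25
ES_E = max(EF_A=6, EF_C=20) = 20; EF_E = 20+7 = 27
ES_F = max(EF_A=6, EF_C=20) = 20; EF_F = 20+11 = 31
ES_G = 25; EF_G = 25+7 = 32
ES_H = max(EF_A=6, EF_E=27, EF_F=31, EF_G=32) = 32; EF_H = 32+8 = 40
Expected project duration μ = 40 days. Critical path: B → D → G → H.

40 days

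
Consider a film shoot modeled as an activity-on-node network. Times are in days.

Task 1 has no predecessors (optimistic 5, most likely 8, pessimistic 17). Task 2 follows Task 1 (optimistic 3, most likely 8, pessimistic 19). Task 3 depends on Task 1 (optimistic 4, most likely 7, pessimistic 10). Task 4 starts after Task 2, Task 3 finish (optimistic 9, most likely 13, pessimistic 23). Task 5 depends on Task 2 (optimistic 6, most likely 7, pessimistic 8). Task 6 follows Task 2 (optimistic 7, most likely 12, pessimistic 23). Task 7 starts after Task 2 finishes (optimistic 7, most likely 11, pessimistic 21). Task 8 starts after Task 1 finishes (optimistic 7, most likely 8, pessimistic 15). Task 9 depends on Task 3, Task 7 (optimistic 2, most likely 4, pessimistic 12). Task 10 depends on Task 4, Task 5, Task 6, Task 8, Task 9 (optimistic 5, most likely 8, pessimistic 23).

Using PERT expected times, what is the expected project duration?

45 days

te_Task 1 = (5 + 4·8 + 17)/6 = 54/6 = 9
te_Task 2 = (3 + 4·8 + 19)/6 = 54/6 = 9
te_Task 3 = (4 + 4·7 + 10)/6 = 42/6 = 7
te_Task 4 = (9 + 4·13 + 23)/6 = 84/6 = 14
te_Task 5 = (6 + 4·7 + 8)/6 = 42/6 = 7
te_Task 6 = (7 + 4·12 + 23)/6 = 78/6 = 13
te_Task 7 = (7 + 4·11 + 21)/6 = 72/6 = 12
te_Task 8 = (7 + 4·8 + 15)/6 = 54/6 = 9
te_Task 9 = (2 + 4·4 + 12)/6 = 30/6 = 5
te_Task 10 = (5 + 4·8 + 23)/6 = 60/6 = 10

Forward pass:
ES_Task 1 = 0; EF_Task 1 = 9
ES_Task 2 = 9; EF_Task 2 = 9+9 = 18
ES_Task 3 = 9; EF_Task 3 = 9+7 = 16
ES_Task 4 = max(EF_Task 2=18, EF_Task 3=16) = 18; EF_Task 4 = 18+14 = 32
ES_Task 5 = 18; EF_Task 5 = 18+7 = 25
ES_Task 6 = 18; EF_Task 6 = 18+13 = 31
ES_Task 7 = 18; EF_Task 7 = 18+12 = 30
ES_Task 8 = 9; EF_Task 8 = 9+9 = 18
ES_Task 9 = max(EF_Task 3=16, EF_Task 7=30) = 30; EF_Task 9 = 30+5 = 35
ES_Task 10 = max(EF_Task 4=32, EF_Task 5=25, EF_Task 6=31, EF_Task 8=18, EF_Task 9=35) = 35; EF_Task 10 = 35+10 = 45
Expected project duration μ = 45 days. Critical path: Task 1 → Task 2 → Task 7 → Task 9 → Task 10.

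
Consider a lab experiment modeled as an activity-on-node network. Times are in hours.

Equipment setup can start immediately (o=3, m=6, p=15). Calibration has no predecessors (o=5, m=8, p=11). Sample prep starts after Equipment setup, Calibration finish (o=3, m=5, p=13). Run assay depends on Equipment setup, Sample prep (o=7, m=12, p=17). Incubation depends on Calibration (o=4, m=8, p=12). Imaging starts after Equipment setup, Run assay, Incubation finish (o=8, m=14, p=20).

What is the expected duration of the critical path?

40 hours

te_Equipment setup = (3 + 4·6 + 15)/6 = 42/6 = 7
te_Calibration = (5 + 4·8 + 11)/6 = 48/6 = 8
te_Sample prep = (3 + 4·5 + 13)/6 = 36/6 = 6
te_Run assay = (7 + 4·12 + 17)/6 = 72/6 = 12
te_Incubation = (4 + 4·8 + 12)/6 = 48/6 = 8
te_Imaging = (8 + 4·14 + 20)/6 = 84/6 = 14

Forward pass:
ES_Equipment setup = 0; EF_Equipment setup = 7
ES_Calibration = 0; EF_Calibration = 8
ES_Sample prep = max(EF_Equipment setup=7, EF_Calibration=8) = 8; EF_Sample prep = 8+6 = 14
ES_Run assay = max(EF_Equipment setup=7, EF_Sample prep=14) = 14; EF_Run assay = 14+12 = 26
ES_Incubation = 8; EF_Incubation = 8+8 = 16
ES_Imaging = max(EF_Equipment setup=7, EF_Run assay=26, EF_Incubation=16) = 26; EF_Imaging = 26+14 = 40
Expected project duration μ = 40 hours. Critical path: Calibration → Sample prep → Run assay → Imaging.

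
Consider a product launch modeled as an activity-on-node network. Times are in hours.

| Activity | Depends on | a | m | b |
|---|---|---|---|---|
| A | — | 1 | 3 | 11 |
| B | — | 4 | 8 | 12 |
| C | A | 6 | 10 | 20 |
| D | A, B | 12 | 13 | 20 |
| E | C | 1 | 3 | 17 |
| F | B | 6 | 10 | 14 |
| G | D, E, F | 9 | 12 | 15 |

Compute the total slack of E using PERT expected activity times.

2 hours

te_A = (1 + 4·3 + 11)/6 = 24/6 = 4
te_B = (4 + 4·8 + 12)/6 = 48/6 = 8
te_C = (6 + 4·10 + 20)/6 = 66/6 = 11
te_D = (12 + 4·13 + 20)/6 = 84/6 = 14
te_E = (1 + 4·3 + 17)/6 = 30/6 = 5
te_F = (6 + 4·10 + 14)/6 = 60/6 = 10
te_G = (9 + 4·12 + 15)/6 = 72/6 = 12

Forward pass:
ES_A = 0; EF_A = 4
ES_B = 0; EF_B = 8
ES_C = 4; EF_C = 4+11 = 15
ES_D = max(EF_A=4, EF_B=8) = 8; EF_D = 8+14 = 22
ES_E = 15; EF_E = 15+5 = 20
ES_F = 8; EF_F = 8+10 = 18
ES_G = max(EF_D=22, EF_E=20, EF_F=18) = 22; EF_G = 22+12 = 34
Expected project duration μ = 34 hours. Critical path: B → D → G.

Backward pass:
LF_G = 34; LS_G = 34−12 = 22
LF_F = LS_G = 22; LS_F = 22−10 = 12
LF_E = LS_G = 22; LS_E = 22−5 = 17
LF_D = LS_G = 22; LS_D = 22−14 = 8
LF_C = LS_E = 17; LS_C = 17−11 = 6
LF_B = min(LS_D=8, LS_F=12) = 8; LS_B = 8−8 = 0
LF_A = min(LS_C=6, LS_D=8) = 6; LS_A = 6−4 = 2
Slack_E = LS_E − ES_E = 17 − 15 = 2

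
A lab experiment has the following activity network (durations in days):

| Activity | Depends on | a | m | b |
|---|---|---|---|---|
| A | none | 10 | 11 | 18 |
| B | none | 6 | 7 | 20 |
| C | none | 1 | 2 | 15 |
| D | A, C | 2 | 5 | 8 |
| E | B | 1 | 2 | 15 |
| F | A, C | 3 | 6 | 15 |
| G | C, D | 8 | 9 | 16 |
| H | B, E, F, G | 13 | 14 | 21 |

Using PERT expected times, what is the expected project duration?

42 days

te_A = (10 + 4·11 + 18)/6 = 72/6 = 12
te_B = (6 + 4·7 + 20)/6 = 54/6 = 9
te_C = (1 + 4·2 + 15)/6 = 24/6 = 4
te_D = (2 + 4·5 + 8)/6 = 30/6 = 5
te_E = (1 + 4·2 + 15)/6 = 24/6 = 4
te_F = (3 + 4·6 + 15)/6 = 42/6 = 7
te_G = (8 + 4·9 + 16)/6 = 60/6 = 10
te_H = (13 + 4·14 + 21)/6 = 90/6 = 15

Forward pass:
ES_A = 0; EF_A = 12
ES_B = 0; EF_B = 9
ES_C = 0; EF_C = 4
ES_D = max(EF_A=12, EF_C=4) = 12; EF_D = 12+5 = 17
ES_E = 9; EF_E = 9+4 = 13
ES_F = max(EF_A=12, EF_C=4) = 12; EF_F = 12+7 = 19
ES_G = max(EF_C=4, EF_D=17) = 17; EF_G = 17+10 = 27
ES_H = max(EF_B=9, EF_E=13, EF_F=19, EF_G=27) = 27; EF_H = 27+15 = 42
Expected project duration μ = 42 days. Critical path: A → D → G → H.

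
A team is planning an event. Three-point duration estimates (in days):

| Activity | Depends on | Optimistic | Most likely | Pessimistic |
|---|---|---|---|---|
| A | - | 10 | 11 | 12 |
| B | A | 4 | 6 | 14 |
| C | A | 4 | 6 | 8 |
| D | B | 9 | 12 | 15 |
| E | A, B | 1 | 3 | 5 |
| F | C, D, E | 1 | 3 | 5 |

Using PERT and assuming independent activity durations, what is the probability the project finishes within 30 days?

0.075

te_A = (10 + 4·11 + 12)/6 = 66/6 = 11; σ²_A = ((12−10)/6)² = 0.111
te_B = (4 + 4·6 + 14)/6 = 42/6 = 7; σ²_B = ((14−4)/6)² = 2.778
te_C = (4 + 4·6 + 8)/6 = 36/6 = 6; σ²_C = ((8−4)/6)² = 0.444
te_D = (9 + 4·12 + 15)/6 = 72/6 = 12; σ²_D = ((15−9)/6)² = 1.000
te_E = (1 + 4·3 + 5)/6 = 18/6 = 3; σ²_E = ((5−1)/6)² = 0.444
te_F = (1 + 4·3 + 5)/6 = 18/6 = 3; σ²_F = ((5−1)/6)² = 0.444

Forward pass:
ES_A = 0; EF_A = 11
ES_B = 11; EF_B = 11+7 = 18
ES_C = 11; EF_C = 11+6 = 17
ES_D = 18; EF_D = 18+12 = 30
ES_E = max(EF_A=11, EF_B=18) = 18; EF_E = 18+3 = 21
ES_F = max(EF_C=17, EF_D=30, EF_E=21) = 30; EF_F = 30+3 = 33
Expected project duration μ = 33 days. Critical path: A → B → D → F.

Variance along critical path = 0.111 + 2.778 + 1.000 + 0.444 = 4.333; σ = √4.333 = 2.082 days.
Z = (30 − 33) / 2.082 = -1.441
P(T ≤ 30) = Φ(-1.441) ≈ 0.075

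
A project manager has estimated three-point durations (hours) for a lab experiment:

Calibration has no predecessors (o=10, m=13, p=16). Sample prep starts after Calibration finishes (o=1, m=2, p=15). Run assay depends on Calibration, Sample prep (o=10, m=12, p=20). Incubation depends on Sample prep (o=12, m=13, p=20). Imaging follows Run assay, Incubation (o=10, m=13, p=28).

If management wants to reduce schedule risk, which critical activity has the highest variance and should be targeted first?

Imaging

te_Calibration = (10 + 4·13 + 16)/6 = 78/6 = 13; σ²_Calibration = ((16−10)/6)² = 1.000
te_Sample prep = (1 + 4·2 + 15)/6 = 24/6 = 4; σ²_Sample prep = ((15−1)/6)² = 5.444
te_Run assay = (10 + 4·12 + 20)/6 = 78/6 = 13; σ²_Run assay = ((20−10)/6)² = 2.778
te_Incubation = (12 + 4·13 + 20)/6 = 84/6 = 14; σ²_Incubation = ((20−12)/6)² = 1.778
te_Imaging = (10 + 4·13 + 28)/6 = 90/6 = 15; σ²_Imaging = ((28−10)/6)² = 9.000

Forward pass:
ES_Calibration = 0; EF_Calibration = 13
ES_Sample prep = 13; EF_Sample prep = 13+4 = 17
ES_Run assay = max(EF_Calibration=13, EF_Sample prep=17) = 17; EF_Run assay = 17+13 = 30
ES_Incubation = 17; EF_Incubation = 17+14 = 31
ES_Imaging = max(EF_Run assay=30, EF_Incubation=31) = 31; EF_Imaging = 31+15 = 46
Expected project duration μ = 46 hours. Critical path: Calibration → Sample prep → Incubation → Imaging.

Variances on critical path: σ²_Calibration=1.000, σ²_Sample prep=5.444, σ²_Incubation=1.778, σ²_Imaging=9.000.
Largest is σ²_Imaging = 9.000.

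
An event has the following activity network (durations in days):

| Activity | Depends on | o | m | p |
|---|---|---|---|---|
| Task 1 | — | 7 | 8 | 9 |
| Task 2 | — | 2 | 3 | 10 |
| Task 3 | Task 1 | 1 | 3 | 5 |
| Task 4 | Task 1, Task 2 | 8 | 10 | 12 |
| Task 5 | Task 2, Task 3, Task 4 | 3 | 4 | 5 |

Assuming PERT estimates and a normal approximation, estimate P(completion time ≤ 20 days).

0.007

te_Task 1 = (7 + 4·8 + 9)/6 = 48/6 = 8; σ²_Task 1 = ((9−7)/6)² = 0.111
te_Task 2 = (2 + 4·3 + 10)/6 = 24/6 = 4; σ²_Task 2 = ((10−2)/6)² = 1.778
te_Task 3 = (1 + 4·3 + 5)/6 = 18/6 = 3; σ²_Task 3 = ((5−1)/6)² = 0.444
te_Task 4 = (8 + 4·10 + 12)/6 = 60/6 = 10; σ²_Task 4 = ((12−8)/6)² = 0.444
te_Task 5 = (3 + 4·4 + 5)/6 = 24/6 = 4; σ²_Task 5 = ((5−3)/6)² = 0.111

Forward pass:
ES_Task 1 = 0; EF_Task 1 = 8
ES_Task 2 = 0; EF_Task 2 = 4
ES_Task 3 = 8; EF_Task 3 = 8+3 = 11
ES_Task 4 = max(EF_Task 1=8, EF_Task 2=4) = 8; EF_Task 4 = 8+10 = 18
ES_Task 5 = max(EF_Task 2=4, EF_Task 3=11, EF_Task 4=18) = 18; EF_Task 5 = 18+4 = 22
Expected project duration μ = 22 days. Critical path: Task 1 → Task 4 → Task 5.

Variance along critical path = 0.111 + 0.444 + 0.111 = 0.667; σ = √0.667 = 0.816 days.
Z = (20 − 22) / 0.816 = -2.449
P(T ≤ 20) = Φ(-2.449) ≈ 0.007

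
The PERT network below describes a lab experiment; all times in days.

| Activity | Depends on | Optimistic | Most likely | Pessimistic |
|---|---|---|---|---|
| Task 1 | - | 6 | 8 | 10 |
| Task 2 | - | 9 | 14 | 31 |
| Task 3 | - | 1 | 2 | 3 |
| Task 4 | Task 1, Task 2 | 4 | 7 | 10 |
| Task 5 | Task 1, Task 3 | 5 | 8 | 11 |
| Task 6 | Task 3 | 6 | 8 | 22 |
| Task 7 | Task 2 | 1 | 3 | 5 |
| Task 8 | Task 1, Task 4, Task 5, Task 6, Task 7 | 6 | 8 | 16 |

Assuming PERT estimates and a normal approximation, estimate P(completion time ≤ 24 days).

0.027

te_Task 1 = (6 + 4·8 + 10)/6 = 48/6 = 8; σ²_Task 1 = ((10−6)/6)² = 0.444
te_Task 2 = (9 + 4·14 + 31)/6 = 96/6 = 16; σ²_Task 2 = ((31−9)/6)² = 13.444
te_Task 3 = (1 + 4·2 + 3)/6 = 12/6 = 2; σ²_Task 3 = ((3−1)/6)² = 0.111
te_Task 4 = (4 + 4·7 + 10)/6 = 42/6 = 7; σ²_Task 4 = ((10−4)/6)² = 1.000
te_Task 5 = (5 + 4·8 + 11)/6 = 48/6 = 8; σ²_Task 5 = ((11−5)/6)² = 1.000
te_Task 6 = (6 + 4·8 + 22)/6 = 60/6 = 10; σ²_Task 6 = ((22−6)/6)² = 7.111
te_Task 7 = (1 + 4·3 + 5)/6 = 18/6 = 3; σ²_Task 7 = ((5−1)/6)² = 0.444
te_Task 8 = (6 + 4·8 + 16)/6 = 54/6 = 9; σ²_Task 8 = ((16−6)/6)² = 2.778

Forward pass:
ES_Task 1 = 0; EF_Task 1 = 8
ES_Task 2 = 0; EF_Task 2 = 16
ES_Task 3 = 0; EF_Task 3 = 2
ES_Task 4 = max(EF_Task 1=8, EF_Task 2=16) = 16; EF_Task 4 = 16+7 = 23
ES_Task 5 = max(EF_Task 1=8, EF_Task 3=2) = 8; EF_Task 5 = 8+8 = 16
ES_Task 6 = 2; EF_Task 6 = 2+10 = 12
ES_Task 7 = 16; EF_Task 7 = 16+3 = 19
ES_Task 8 = max(EF_Task 1=8, EF_Task 4=23, EF_Task 5=16, EF_Task 6=12, EF_Task 7=19) = 23; EF_Task 8 = 23+9 = 32
Expected project duration μ = 32 days. Critical path: Task 2 → Task 4 → Task 8.

Variance along critical path = 13.444 + 1.000 + 2.778 = 17.222; σ = √17.222 = 4.150 days.
Z = (24 − 32) / 4.150 = -1.928
P(T ≤ 24) = Φ(-1.928) ≈ 0.027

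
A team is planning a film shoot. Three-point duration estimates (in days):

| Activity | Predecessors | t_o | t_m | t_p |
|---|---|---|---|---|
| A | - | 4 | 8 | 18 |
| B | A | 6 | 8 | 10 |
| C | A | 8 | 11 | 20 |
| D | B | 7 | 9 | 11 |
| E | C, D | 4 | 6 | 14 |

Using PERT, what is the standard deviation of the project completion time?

te_A = (4 + 4·8 + 18)/6 = 54/6 = 9; σ²_A = ((18−4)/6)² = 5.444
te_B = (6 + 4·8 + 10)/6 = 48/6 = 8; σ²_B = ((10−6)/6)² = 0.444
te_C = (8 + 4·11 + 20)/6 = 72/6 = 12; σ²_C = ((20−8)/6)² = 4.000
te_D = (7 + 4·9 + 11)/6 = 54/6 = 9; σ²_D = ((11−7)/6)² = 0.444
te_E = (4 + 4·6 + 14)/6 = 42/6 = 7; σ²_E = ((14−4)/6)² = 2.778

Forward pass:
ES_A = 0; EF_A = 9
ES_B = 9; EF_B = 9+8 = 17
ES_C = 9; EF_C = 9+12 = 21
ES_D = 17; EF_D = 17+9 = 26
ES_E = max(EF_C=21, EF_D=26) = 26; EF_E = 26+7 = 33
Expected project duration μ = 33 days. Critical path: A → B → D → E.

Variance along critical path = 5.444 + 0.444 + 0.444 + 2.778 = 9.111
σ = √9.111 = 3.018 days

3.02 days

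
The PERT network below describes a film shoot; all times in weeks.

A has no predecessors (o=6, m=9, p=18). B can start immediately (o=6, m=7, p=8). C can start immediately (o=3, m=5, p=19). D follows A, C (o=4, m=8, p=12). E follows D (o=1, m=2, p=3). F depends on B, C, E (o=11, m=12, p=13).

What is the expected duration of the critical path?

32 weeks

te_A = (6 + 4·9 + 18)/6 = 60/6 = 10
te_B = (6 + 4·7 + 8)/6 = 42/6 = 7
te_C = (3 + 4·5 + 19)/6 = 42/6 = 7
te_D = (4 + 4·8 + 12)/6 = 48/6 = 8
te_E = (1 + 4·2 + 3)/6 = 12/6 = 2
te_F = (11 + 4·12 + 13)/6 = 72/6 = 12

Forward pass:
ES_A = 0; EF_A = 10
ES_B = 0; EF_B = 7
ES_C = 0; EF_C = 7
ES_D = max(EF_A=10, EF_C=7) = 10; EF_D = 10+8 = 18
ES_E = 18; EF_E = 18+2 = 20
ES_F = max(EF_B=7, EF_C=7, EF_E=20) = 20; EF_F = 20+12 = 32
Expected project duration μ = 32 weeks. Critical path: A → D → E → F.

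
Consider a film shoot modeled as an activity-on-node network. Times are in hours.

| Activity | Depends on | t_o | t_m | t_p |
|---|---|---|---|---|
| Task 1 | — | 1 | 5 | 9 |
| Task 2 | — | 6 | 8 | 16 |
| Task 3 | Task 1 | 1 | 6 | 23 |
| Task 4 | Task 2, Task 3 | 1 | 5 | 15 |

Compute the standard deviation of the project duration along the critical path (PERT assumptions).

4.55 hours

te_Task 1 = (1 + 4·5 + 9)/6 = 30/6 = 5; σ²_Task 1 = ((9−1)/6)² = 1.778
te_Task 2 = (6 + 4·8 + 16)/6 = 54/6 = 9; σ²_Task 2 = ((16−6)/6)² = 2.778
te_Task 3 = (1 + 4·6 + 23)/6 = 48/6 = 8; σ²_Task 3 = ((23−1)/6)² = 13.444
te_Task 4 = (1 + 4·5 + 15)/6 = 36/6 = 6; σ²_Task 4 = ((15−1)/6)² = 5.444

Forward pass:
ES_Task 1 = 0; EF_Task 1 = 5
ES_Task 2 = 0; EF_Task 2 = 9
ES_Task 3 = 5; EF_Task 3 = 5+8 = 13
ES_Task 4 = max(EF_Task 2=9, EF_Task 3=13) = 13; EF_Task 4 = 13+6 = 19
Expected project duration μ = 19 hours. Critical path: Task 1 → Task 3 → Task 4.

Variance along critical path = 1.778 + 13.444 + 5.444 = 20.667
σ = √20.667 = 4.546 hours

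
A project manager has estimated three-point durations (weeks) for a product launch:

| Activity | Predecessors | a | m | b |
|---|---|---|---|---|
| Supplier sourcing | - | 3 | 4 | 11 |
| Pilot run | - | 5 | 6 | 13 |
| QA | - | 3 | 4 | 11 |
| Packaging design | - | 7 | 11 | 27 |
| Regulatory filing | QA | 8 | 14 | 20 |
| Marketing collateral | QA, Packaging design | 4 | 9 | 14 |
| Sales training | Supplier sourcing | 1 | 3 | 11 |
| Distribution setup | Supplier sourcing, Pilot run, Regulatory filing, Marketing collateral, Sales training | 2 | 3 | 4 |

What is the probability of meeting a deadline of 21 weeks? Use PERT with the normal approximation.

0.143

te_Supplier sourcing = (3 + 4·4 + 11)/6 = 30/6 = 5; σ²_Supplier sourcing = ((11−3)/6)² = 1.778
te_Pilot run = (5 + 4·6 + 13)/6 = 42/6 = 7; σ²_Pilot run = ((13−5)/6)² = 1.778
te_QA = (3 + 4·4 + 11)/6 = 30/6 = 5; σ²_QA = ((11−3)/6)² = 1.778
te_Packaging design = (7 + 4·11 + 27)/6 = 78/6 = 13; σ²_Packaging design = ((27−7)/6)² = 11.111
te_Regulatory filing = (8 + 4·14 + 20)/6 = 84/6 = 14; σ²_Regulatory filing = ((20−8)/6)² = 4.000
te_Marketing collateral = (4 + 4·9 + 14)/6 = 54/6 = 9; σ²_Marketing collateral = ((14−4)/6)² = 2.778
te_Sales training = (1 + 4·3 + 11)/6 = 24/6 = 4; σ²_Sales training = ((11−1)/6)² = 2.778
te_Distribution setup = (2 + 4·3 + 4)/6 = 18/6 = 3; σ²_Distribution setup = ((4−2)/6)² = 0.111

Forward pass:
ES_Supplier sourcing = 0; EF_Supplier sourcing = 5
ES_Pilot run = 0; EF_Pilot run = 7
ES_QA = 0; EF_QA = 5
ES_Packaging design = 0; EF_Packaging design = 13
ES_Regulatory filing = 5; EF_Regulatory filing = 5+14 = 19
ES_Marketing collateral = max(EF_QA=5, EF_Packaging design=13) = 13; EF_Marketing collateral = 13+9 = 22
ES_Sales training = 5; EF_Sales training = 5+4 = 9
ES_Distribution setup = max(EF_Supplier sourcing=5, EF_Pilot run=7, EF_Regulatory filing=19, EF_Marketing collateral=22, EF_Sales training=9) = 22; EF_Distribution setup = 22+3 = 25
Expected project duration μ = 25 weeks. Critical path: Packaging design → Marketing collateral → Distribution setup.

Variance along critical path = 11.111 + 2.778 + 0.111 = 14.000; σ = √14.000 = 3.742 weeks.
Z = (21 − 25) / 3.742 = -1.069
P(T ≤ 21) = Φ(-1.069) ≈ 0.143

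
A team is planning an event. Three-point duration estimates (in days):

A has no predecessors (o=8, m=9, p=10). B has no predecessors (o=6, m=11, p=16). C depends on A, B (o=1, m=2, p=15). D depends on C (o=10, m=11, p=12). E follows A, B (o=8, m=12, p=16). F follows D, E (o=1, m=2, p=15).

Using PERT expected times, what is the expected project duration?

te_A = (8 + 4·9 + 10)/6 = 54/6 = 9
te_B = (6 + 4·11 + 16)/6 = 66/6 = 11
te_C = (1 + 4·2 + 15)/6 = 24/6 = 4
te_D = (10 + 4·11 + 12)/6 = 66/6 = 11
te_E = (8 + 4·12 + 16)/6 = 72/6 = 12
te_F = (1 + 4·2 + 15)/6 = 24/6 = 4

Forward pass:
ES_A = 0; EF_A = 9
ES_B = 0; EF_B = 11
ES_C = max(EF_A=9, EF_B=11) = 11; EF_C = 11+4 = 15
ES_D = 15; EF_D = 15+11 = 26
ES_E = max(EF_A=9, EF_B=11) = 11; EF_E = 11+12 = 23
ES_F = max(EF_D=26, EF_E=23) = 26; EF_F = 26+4 = 30
Expected project duration μ = 30 days. Critical path: B → C → D → F.

30 days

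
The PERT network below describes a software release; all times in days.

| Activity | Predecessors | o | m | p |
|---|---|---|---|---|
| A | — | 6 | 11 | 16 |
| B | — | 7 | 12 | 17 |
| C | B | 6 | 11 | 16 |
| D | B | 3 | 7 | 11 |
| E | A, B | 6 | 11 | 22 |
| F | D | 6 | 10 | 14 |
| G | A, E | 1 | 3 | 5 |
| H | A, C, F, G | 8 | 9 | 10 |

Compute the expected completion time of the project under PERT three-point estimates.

38 days

te_A = (6 + 4·11 + 16)/6 = 66/6 = 11
te_B = (7 + 4·12 + 17)/6 = 72/6 = 12
te_C = (6 + 4·11 + 16)/6 = 66/6 = 11
te_D = (3 + 4·7 + 11)/6 = 42/6 = 7
te_E = (6 + 4·11 + 22)/6 = 72/6 = 12
te_F = (6 + 4·10 + 14)/6 = 60/6 = 10
te_G = (1 + 4·3 + 5)/6 = 18/6 = 3
te_H = (8 + 4·9 + 10)/6 = 54/6 = 9

Forward pass:
ES_A = 0; EF_A = 11
ES_B = 0; EF_B = 12
ES_C = 12; EF_C = 12+11 = 23
ES_D = 12; EF_D = 12+7 = 19
ES_E = max(EF_A=11, EF_B=12) = 12; EF_E = 12+12 = 24
ES_F = 19; EF_F = 19+10 = 29
ES_G = max(EF_A=11, EF_E=24) = 24; EF_G = 24+3 = 27
ES_H = max(EF_A=11, EF_C=23, EF_F=29, EF_G=27) = 29; EF_H = 29+9 = 38
Expected project duration μ = 38 days. Critical path: B → D → F → H.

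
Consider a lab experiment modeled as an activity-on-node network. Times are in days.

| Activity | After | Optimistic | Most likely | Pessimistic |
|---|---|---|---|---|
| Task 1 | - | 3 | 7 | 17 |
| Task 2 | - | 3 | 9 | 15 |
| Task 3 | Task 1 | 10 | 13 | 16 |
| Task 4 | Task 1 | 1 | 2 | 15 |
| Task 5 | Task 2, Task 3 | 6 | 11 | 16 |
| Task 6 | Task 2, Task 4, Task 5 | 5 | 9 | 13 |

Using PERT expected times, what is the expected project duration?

te_Task 1 = (3 + 4·7 + 17)/6 = 48/6 = 8
te_Task 2 = (3 + 4·9 + 15)/6 = 54/6 = 9
te_Task 3 = (10 + 4·13 + 16)/6 = 78/6 = 13
te_Task 4 = (1 + 4·2 + 15)/6 = 24/6 = 4
te_Task 5 = (6 + 4·11 + 16)/6 = 66/6 = 11
te_Task 6 = (5 + 4·9 + 13)/6 = 54/6 = 9

Forward pass:
ES_Task 1 = 0; EF_Task 1 = 8
ES_Task 2 = 0; EF_Task 2 = 9
ES_Task 3 = 8; EF_Task 3 = 8+13 = 21
ES_Task 4 = 8; EF_Task 4 = 8+4 = 12
ES_Task 5 = max(EF_Task 2=9, EF_Task 3=21) = 21; EF_Task 5 = 21+11 = 32
ES_Task 6 = max(EF_Task 2=9, EF_Task 4=12, EF_Task 5=32) = 32; EF_Task 6 = 32+9 = 41
Expected project duration μ = 41 days. Critical path: Task 1 → Task 3 → Task 5 → Task 6.

41 days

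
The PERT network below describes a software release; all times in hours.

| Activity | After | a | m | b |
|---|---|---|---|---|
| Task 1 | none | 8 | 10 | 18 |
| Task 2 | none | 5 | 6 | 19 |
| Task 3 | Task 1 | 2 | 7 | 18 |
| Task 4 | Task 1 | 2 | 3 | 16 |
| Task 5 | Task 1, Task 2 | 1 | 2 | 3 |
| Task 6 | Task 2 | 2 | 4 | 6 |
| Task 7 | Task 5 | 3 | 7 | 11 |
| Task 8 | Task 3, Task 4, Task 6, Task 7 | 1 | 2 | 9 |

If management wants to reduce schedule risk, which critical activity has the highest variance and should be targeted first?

Task 1

te_Task 1 = (8 + 4·10 + 18)/6 = 66/6 = 11; σ²_Task 1 = ((18−8)/6)² = 2.778
te_Task 2 = (5 + 4·6 + 19)/6 = 48/6 = 8; σ²_Task 2 = ((19−5)/6)² = 5.444
te_Task 3 = (2 + 4·7 + 18)/6 = 48/6 = 8; σ²_Task 3 = ((18−2)/6)² = 7.111
te_Task 4 = (2 + 4·3 + 16)/6 = 30/6 = 5; σ²_Task 4 = ((16−2)/6)² = 5.444
te_Task 5 = (1 + 4·2 + 3)/6 = 12/6 = 2; σ²_Task 5 = ((3−1)/6)² = 0.111
te_Task 6 = (2 + 4·4 + 6)/6 = 24/6 = 4; σ²_Task 6 = ((6−2)/6)² = 0.444
te_Task 7 = (3 + 4·7 + 11)/6 = 42/6 = 7; σ²_Task 7 = ((11−3)/6)² = 1.778
te_Task 8 = (1 + 4·2 + 9)/6 = 18/6 = 3; σ²_Task 8 = ((9−1)/6)² = 1.778

Forward pass:
ES_Task 1 = 0; EF_Task 1 = 11
ES_Task 2 = 0; EF_Task 2 = 8
ES_Task 3 = 11; EF_Task 3 = 11+8 = 19
ES_Task 4 = 11; EF_Task 4 = 11+5 = 16
ES_Task 5 = max(EF_Task 1=11, EF_Task 2=8) = 11; EF_Task 5 = 11+2 = 13
ES_Task 6 = 8; EF_Task 6 = 8+4 = 12
ES_Task 7 = 13; EF_Task 7 = 13+7 = 20
ES_Task 8 = max(EF_Task 3=19, EF_Task 4=16, EF_Task 6=12, EF_Task 7=20) = 20; EF_Task 8 = 20+3 = 23
Expected project duration μ = 23 hours. Critical path: Task 1 → Task 5 → Task 7 → Task 8.

Variances on critical path: σ²_Task 1=2.778, σ²_Task 5=0.111, σ²_Task 7=1.778, σ²_Task 8=1.778.
Largest is σ²_Task 1 = 2.778.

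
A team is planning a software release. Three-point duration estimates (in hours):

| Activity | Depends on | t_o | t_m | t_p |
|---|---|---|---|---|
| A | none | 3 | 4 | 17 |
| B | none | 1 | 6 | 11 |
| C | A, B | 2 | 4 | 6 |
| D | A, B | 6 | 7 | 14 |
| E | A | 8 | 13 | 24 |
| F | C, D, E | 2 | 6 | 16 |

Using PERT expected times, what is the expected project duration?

te_A = (3 + 4·4 + 17)/6 = 36/6 = 6
te_B = (1 + 4·6 + 11)/6 = 36/6 = 6
te_C = (2 + 4·4 + 6)/6 = 24/6 = 4
te_D = (6 + 4·7 + 14)/6 = 48/6 = 8
te_E = (8 + 4·13 + 24)/6 = 84/6 = 14
te_F = (2 + 4·6 + 16)/6 = 42/6 = 7

Forward pass:
ES_A = 0; EF_A = 6
ES_B = 0; EF_B = 6
ES_C = max(EF_A=6, EF_B=6) = 6; EF_C = 6+4 = 10
ES_D = max(EF_A=6, EF_B=6) = 6; EF_D = 6+8 = 14
ES_E = 6; EF_E = 6+14 = 20
ES_F = max(EF_C=10, EF_D=14, EF_E=20) = 20; EF_F = 20+7 = 27
Expected project duration μ = 27 hours. Critical path: A → E → F.

27 hours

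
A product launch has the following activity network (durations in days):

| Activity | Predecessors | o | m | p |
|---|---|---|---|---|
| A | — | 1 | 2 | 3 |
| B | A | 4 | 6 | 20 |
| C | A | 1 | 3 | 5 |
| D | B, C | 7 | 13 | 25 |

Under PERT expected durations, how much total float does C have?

te_A = (1 + 4·2 + 3)/6 = 12/6 = 2
te_B = (4 + 4·6 + 20)/6 = 48/6 = 8
te_C = (1 + 4·3 + 5)/6 = 18/6 = 3
te_D = (7 + 4·13 + 25)/6 = 84/6 = 14

Forward pass:
ES_A = 0; EF_A = 2
ES_B = 2; EF_B = 2+8 = 10
ES_C = 2; EF_C = 2+3 = 5
ES_D = max(EF_B=10, EF_C=5) = 10; EF_D = 10+14 = 24
Expected project duration μ = 24 days. Critical path: A → B → D.

Backward pass:
LF_D = 24; LS_D = 24−14 = 10
LF_C = LS_D = 10; LS_C = 10−3 = 7
LF_B = LS_D = 10; LS_B = 10−8 = 2
LF_A = min(LS_B=2, LS_C=7) = 2; LS_A = 2−2 = 0
Slack_C = LS_C − ES_C = 7 − 2 = 5

5 days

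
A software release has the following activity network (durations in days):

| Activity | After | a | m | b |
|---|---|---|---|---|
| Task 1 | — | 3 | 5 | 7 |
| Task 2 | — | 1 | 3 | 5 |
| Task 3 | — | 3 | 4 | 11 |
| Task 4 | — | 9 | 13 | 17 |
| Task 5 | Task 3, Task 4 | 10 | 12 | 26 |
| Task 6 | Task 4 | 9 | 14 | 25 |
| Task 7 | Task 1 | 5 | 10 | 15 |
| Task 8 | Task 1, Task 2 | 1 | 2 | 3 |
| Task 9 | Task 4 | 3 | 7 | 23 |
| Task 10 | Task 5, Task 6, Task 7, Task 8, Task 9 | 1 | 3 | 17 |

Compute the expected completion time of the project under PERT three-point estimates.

te_Task 1 = (3 + 4·5 + 7)/6 = 30/6 = 5
te_Task 2 = (1 + 4·3 + 5)/6 = 18/6 = 3
te_Task 3 = (3 + 4·4 + 11)/6 = 30/6 = 5
te_Task 4 = (9 + 4·13 + 17)/6 = 78/6 = 13
te_Task 5 = (10 + 4·12 + 26)/6 = 84/6 = 14
te_Task 6 = (9 + 4·14 + 25)/6 = 90/6 = 15
te_Task 7 = (5 + 4·10 + 15)/6 = 60/6 = 10
te_Task 8 = (1 + 4·2 + 3)/6 = 12/6 = 2
te_Task 9 = (3 + 4·7 + 23)/6 = 54/6 = 9
te_Task 10 = (1 + 4·3 + 17)/6 = 30/6 = 5

Forward pass:
ES_Task 1 = 0; EF_Task 1 = 5
ES_Task 2 = 0; EF_Task 2 = 3
ES_Task 3 = 0; EF_Task 3 = 5
ES_Task 4 = 0; EF_Task 4 = 13
ES_Task 5 = max(EF_Task 3=5, EF_Task 4=13) = 13; EF_Task 5 = 13+14 = 27
ES_Task 6 = 13; EF_Task 6 = 13+15 = 28
ES_Task 7 = 5; EF_Task 7 = 5+10 = 15
ES_Task 8 = max(EF_Task 1=5, EF_Task 2=3) = 5; EF_Task 8 = 5+2 = 7
ES_Task 9 = 13; EF_Task 9 = 13+9 = 22
ES_Task 10 = max(EF_Task 5=27, EF_Task 6=28, EF_Task 7=15, EF_Task 8=7, EF_Task 9=22) = 28; EF_Task 10 = 28+5 = 33
Expected project duration μ = 33 days. Critical path: Task 4 → Task 6 → Task 10.

33 days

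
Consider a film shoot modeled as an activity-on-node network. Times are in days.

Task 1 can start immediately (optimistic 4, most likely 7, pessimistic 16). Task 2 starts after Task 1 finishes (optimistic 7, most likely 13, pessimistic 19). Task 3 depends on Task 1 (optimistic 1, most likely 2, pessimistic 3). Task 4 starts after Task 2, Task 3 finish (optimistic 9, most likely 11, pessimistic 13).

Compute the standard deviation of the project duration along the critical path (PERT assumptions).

2.91 days

te_Task 1 = (4 + 4·7 + 16)/6 = 48/6 = 8; σ²_Task 1 = ((16−4)/6)² = 4.000
te_Task 2 = (7 + 4·13 + 19)/6 = 78/6 = 13; σ²_Task 2 = ((19−7)/6)² = 4.000
te_Task 3 = (1 + 4·2 + 3)/6 = 12/6 = 2; σ²_Task 3 = ((3−1)/6)² = 0.111
te_Task 4 = (9 + 4·11 + 13)/6 = 66/6 = 11; σ²_Task 4 = ((13−9)/6)² = 0.444

Forward pass:
ES_Task 1 = 0; EF_Task 1 = 8
ES_Task 2 = 8; EF_Task 2 = 8+13 = 21
ES_Task 3 = 8; EF_Task 3 = 8+2 = 10
ES_Task 4 = max(EF_Task 2=21, EF_Task 3=10) = 21; EF_Task 4 = 21+11 = 32
Expected project duration μ = 32 days. Critical path: Task 1 → Task 2 → Task 4.

Variance along critical path = 4.000 + 4.000 + 0.444 = 8.444
σ = √8.444 = 2.906 days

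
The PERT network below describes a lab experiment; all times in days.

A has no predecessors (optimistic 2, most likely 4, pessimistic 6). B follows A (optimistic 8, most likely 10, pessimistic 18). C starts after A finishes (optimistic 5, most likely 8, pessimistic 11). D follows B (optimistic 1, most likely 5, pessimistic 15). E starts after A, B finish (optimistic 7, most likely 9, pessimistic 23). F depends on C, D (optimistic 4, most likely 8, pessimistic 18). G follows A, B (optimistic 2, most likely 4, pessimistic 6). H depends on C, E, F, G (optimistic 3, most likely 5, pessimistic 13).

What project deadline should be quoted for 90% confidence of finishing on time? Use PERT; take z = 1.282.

te_A = (2 + 4·4 + 6)/6 = 24/6 = 4; σ²_A = ((6−2)/6)² = 0.444
te_B = (8 + 4·10 + 18)/6 = 66/6 = 11; σ²_B = ((18−8)/6)² = 2.778
te_C = (5 + 4·8 + 11)/6 = 48/6 = 8; σ²_C = ((11−5)/6)² = 1.000
te_D = (1 + 4·5 + 15)/6 = 36/6 = 6; σ²_D = ((15−1)/6)² = 5.444
te_E = (7 + 4·9 + 23)/6 = 66/6 = 11; σ²_E = ((23−7)/6)² = 7.111
te_F = (4 + 4·8 + 18)/6 = 54/6 = 9; σ²_F = ((18−4)/6)² = 5.444
te_G = (2 + 4·4 + 6)/6 = 24/6 = 4; σ²_G = ((6−2)/6)² = 0.444
te_H = (3 + 4·5 + 13)/6 = 36/6 = 6; σ²_H = ((13−3)/6)² = 2.778

Forward pass:
ES_A = 0; EF_A = 4
ES_B = 4; EF_B = 4+11 = 15
ES_C = 4; EF_C = 4+8 = 12
ES_D = 15; EF_D = 15+6 = 21
ES_E = max(EF_A=4, EF_B=15) = 15; EF_E = 15+11 = 26
ES_F = max(EF_C=12, EF_D=21) = 21; EF_F = 21+9 = 30
ES_G = max(EF_A=4, EF_B=15) = 15; EF_G = 15+4 = 19
ES_H = max(EF_C=12, EF_E=26, EF_F=30, EF_G=19) = 30; EF_H = 30+6 = 36
Expected project duration μ = 36 days. Critical path: A → B → D → F → H.

Variance along critical path = 0.444 + 2.778 + 5.444 + 5.444 + 2.778 = 16.889; σ = 4.110 days.
D = μ + z·σ = 36 + 1.282·4.110 = 41.3 days

41.3 days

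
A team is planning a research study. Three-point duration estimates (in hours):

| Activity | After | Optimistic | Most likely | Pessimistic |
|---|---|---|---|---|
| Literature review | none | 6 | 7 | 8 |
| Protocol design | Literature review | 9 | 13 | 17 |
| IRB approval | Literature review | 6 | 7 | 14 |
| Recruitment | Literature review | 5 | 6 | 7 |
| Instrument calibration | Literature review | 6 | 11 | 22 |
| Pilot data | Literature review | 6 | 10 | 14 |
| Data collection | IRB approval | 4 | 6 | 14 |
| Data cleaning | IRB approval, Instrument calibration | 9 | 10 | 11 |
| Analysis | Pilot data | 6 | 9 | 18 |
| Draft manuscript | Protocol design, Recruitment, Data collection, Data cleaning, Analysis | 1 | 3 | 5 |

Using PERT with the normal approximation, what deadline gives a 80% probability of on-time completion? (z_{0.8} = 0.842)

te_Literature review = (6 + 4·7 + 8)/6 = 42/6 = 7; σ²_Literature review = ((8−6)/6)² = 0.111
te_Protocol design = (9 + 4·13 + 17)/6 = 78/6 = 13; σ²_Protocol design = ((17−9)/6)² = 1.778
te_IRB approval = (6 + 4·7 + 14)/6 = 48/6 = 8; σ²_IRB approval = ((14−6)/6)² = 1.778
te_Recruitment = (5 + 4·6 + 7)/6 = 36/6 = 6; σ²_Recruitment = ((7−5)/6)² = 0.111
te_Instrument calibration = (6 + 4·11 + 22)/6 = 72/6 = 12; σ²_Instrument calibration = ((22−6)/6)² = 7.111
te_Pilot data = (6 + 4·10 + 14)/6 = 60/6 = 10; σ²_Pilot data = ((14−6)/6)² = 1.778
te_Data collection = (4 + 4·6 + 14)/6 = 42/6 = 7; σ²_Data collection = ((14−4)/6)² = 2.778
te_Data cleaning = (9 + 4·10 + 11)/6 = 60/6 = 10; σ²_Data cleaning = ((11−9)/6)² = 0.111
te_Analysis = (6 + 4·9 + 18)/6 = 60/6 = 10; σ²_Analysis = ((18−6)/6)² = 4.000
te_Draft manuscript = (1 + 4·3 + 5)/6 = 18/6 = 3; σ²_Draft manuscript = ((5−1)/6)² = 0.444

Forward pass:
ES_Literature review = 0; EF_Literature review = 7
ES_Protocol design = 7; EF_Protocol design = 7+13 = 20
ES_IRB approval = 7; EF_IRB approval = 7+8 = 15
ES_Recruitment = 7; EF_Recruitment = 7+6 = 13
ES_Instrument calibration = 7; EF_Instrument calibration = 7+12 = 19
ES_Pilot data = 7; EF_Pilot data = 7+10 = 17
ES_Data collection = 15; EF_Data collection = 15+7 = 22
ES_Data cleaning = max(EF_IRB approval=15, EF_Instrument calibration=19) = 19; EF_Data cleaning = 19+10 = 29
ES_Analysis = 17; EF_Analysis = 17+10 = 27
ES_Draft manuscript = max(EF_Protocol design=20, EF_Recruitment=13, EF_Data collection=22, EF_Data cleaning=29, EF_Analysis=27) = 29; EF_Draft manuscript = 29+3 = 32
Expected project duration μ = 32 hours. Critical path: Literature review → Instrument calibration → Data cleaning → Draft manuscript.

Variance along critical path = 0.111 + 7.111 + 0.111 + 0.444 = 7.778; σ = 2.789 hours.
D = μ + z·σ = 32 + 0.842·2.789 = 34.3 hours

34.3 hours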